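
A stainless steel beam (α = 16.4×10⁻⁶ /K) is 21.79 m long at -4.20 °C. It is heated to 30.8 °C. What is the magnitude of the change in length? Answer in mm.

|ΔT| = |30.8 − (-4.20)| = 35.00 K
ΔL = αL₀ΔT = (16.4×10⁻⁶)(21.79)(35.00) = 1.25×10⁻² m

ΔL = 12.5 mm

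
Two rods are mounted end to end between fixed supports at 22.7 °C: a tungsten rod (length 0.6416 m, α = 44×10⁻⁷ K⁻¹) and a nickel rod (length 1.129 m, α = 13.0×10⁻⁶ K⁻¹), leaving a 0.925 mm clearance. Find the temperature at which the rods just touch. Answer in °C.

T = 75.6 °C

α₁L₁ = 2.82304×10⁻⁶ m/K, α₂L₂ = 1.4677×10⁻⁵ m/K → total 1.750004×10⁻⁵ m/K
ΔT = g/(α₁L₁+α₂L₂) = 9.25×10⁻⁴ / 1.750004×10⁻⁵ = 52.857 K
T = 22.7 + 52.857 = 75.557 °C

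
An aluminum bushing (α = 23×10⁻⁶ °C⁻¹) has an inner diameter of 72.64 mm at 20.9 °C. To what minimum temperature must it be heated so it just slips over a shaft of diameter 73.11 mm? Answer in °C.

T = 302 °C

Required Δd = 73.11 − 72.64 = 0.47 mm
Δd = αd₀ΔT ⇒ ΔT = Δd/(αd₀) = 0.47 / (23×10⁻⁶ × 72.64) = 281.32 K
T_min = 20.9 + 281.32 = 302.22 °C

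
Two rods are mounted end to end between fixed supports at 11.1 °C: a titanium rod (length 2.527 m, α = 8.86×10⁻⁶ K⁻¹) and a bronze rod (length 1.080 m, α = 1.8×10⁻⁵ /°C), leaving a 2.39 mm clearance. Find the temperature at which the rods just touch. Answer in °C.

T = 68.2 °C

Gap closes when ΔL₁ + ΔL₂ = 2.39 mm = 2.39×10⁻³ m
(α₁L₁ + α₂L₂)ΔT = g
α₁L₁ + α₂L₂ = 8.86×10⁻⁶×2.527 + 1.8×10⁻⁵×1.080 = 4.182922×10⁻⁵ m/K
ΔT = 2.39×10⁻³ / 4.182922×10⁻⁵ = 57.137 K
T = 11.1 + 57.137 = 68.237 °C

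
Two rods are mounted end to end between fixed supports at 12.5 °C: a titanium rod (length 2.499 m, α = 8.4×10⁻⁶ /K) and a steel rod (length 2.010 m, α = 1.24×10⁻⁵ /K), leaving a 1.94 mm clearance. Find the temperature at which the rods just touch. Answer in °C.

T = 54.8 °C

α₁L₁ = 2.09916×10⁻⁵ m/K, α₂L₂ = 2.4924×10⁻⁵ m/K → total 4.59156×10⁻⁵ m/K
ΔT = g/(α₁L₁+α₂L₂) = 1.94×10⁻³ / 4.59156×10⁻⁵ = 42.251 K
T = 12.5 + 42.251 = 54.751 °C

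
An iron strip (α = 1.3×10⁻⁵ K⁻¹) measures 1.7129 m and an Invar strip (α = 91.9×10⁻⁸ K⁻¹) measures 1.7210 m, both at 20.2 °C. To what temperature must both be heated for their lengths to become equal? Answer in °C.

Equal length when α₁L₁ΔT − α₂L₂ΔT = L₂ − L₁ = 8.10×10⁻³ m
α₁L₁ = 2.22677×10⁻⁵, α₂L₂ = 1.581599×10⁻⁶ → Δ(αL) = 2.0686101×10⁻⁵ m/K
ΔT = 8.10×10⁻³ / 2.0686101×10⁻⁵ = 391.567 K, so T = 20.2 + 391.567 = 411.767 °C

T = 411.8 °C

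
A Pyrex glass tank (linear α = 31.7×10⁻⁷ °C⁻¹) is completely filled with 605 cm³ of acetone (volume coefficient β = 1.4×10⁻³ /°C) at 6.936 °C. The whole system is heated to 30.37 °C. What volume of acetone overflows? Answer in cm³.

The tank also expands: β_container ≈ 3α = 9.51×10⁻⁶ /K
Net overflow = V₀(β_liq − 3α_cont)ΔT
β − 3α = 1.40×10⁻³ − 9.51×10⁻⁶ = 1.39049×10⁻³ /K; ΔT = 23.434 K
ΔV = 605 × 1.39049×10⁻³ × 23.434 = 19.7 cm³

19.7 cm³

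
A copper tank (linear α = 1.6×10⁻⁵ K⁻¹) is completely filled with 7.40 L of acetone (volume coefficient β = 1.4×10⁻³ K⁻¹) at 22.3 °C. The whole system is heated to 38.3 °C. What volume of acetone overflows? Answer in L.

The tank also expands: β_container ≈ 3α = 4.8×10⁻⁵ /K
Net overflow = V₀(β_liq − 3α_cont)ΔT
β − 3α = 1.40×10⁻³ − 4.8×10⁻⁵ = 1.352×10⁻³ /K; ΔT = 16.0 K
ΔV = 7.40 × 1.352×10⁻³ × 16.0 = 0.160 L

0.160 L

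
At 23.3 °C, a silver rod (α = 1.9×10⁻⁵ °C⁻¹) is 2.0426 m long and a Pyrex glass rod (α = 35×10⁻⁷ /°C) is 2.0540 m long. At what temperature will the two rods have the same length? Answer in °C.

T = 383.8 °C

L₁(1 + α₁ΔT) = L₂(1 + α₂ΔT) ⇒ ΔT = (L₂ − L₁)/(α₁L₁ − α₂L₂)
L₂ − L₁ = 2.0540 − 2.0426 = 1.14×10⁻² m
α₁L₁ − α₂L₂ = 1.9×10⁻⁵×2.0426 − 35×10⁻⁷×2.0540 = 3.16204×10⁻⁵ m/K
ΔT = 1.14×10⁻² / 3.16204×10⁻⁵ = 360.527 K
T = 23.3 + 360.527 = 383.827 °C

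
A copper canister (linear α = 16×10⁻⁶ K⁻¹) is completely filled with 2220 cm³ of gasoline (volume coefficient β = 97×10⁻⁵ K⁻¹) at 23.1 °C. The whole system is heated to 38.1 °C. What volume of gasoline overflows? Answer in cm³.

30.7 cm³

The canister also expands: β_container ≈ 3α = 4.8×10⁻⁵ /K
Net overflow = V₀(β_liq − 3α_cont)ΔT
β − 3α = 9.70×10⁻⁴ − 4.8×10⁻⁵ = 9.22×10⁻⁴ /K; ΔT = 15.0 K
ΔV = 2220 × 9.22×10⁻⁴ × 15.0 = 30.7 cm³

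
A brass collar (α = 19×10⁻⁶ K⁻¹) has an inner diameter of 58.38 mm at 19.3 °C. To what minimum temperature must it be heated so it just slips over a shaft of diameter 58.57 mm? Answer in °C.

Required Δd = 58.57 − 58.38 = 0.19 mm
Δd = αd₀ΔT ⇒ ΔT = Δd/(αd₀) = 0.19 / (19×10⁻⁶ × 58.38) = 171.29 K
T_min = 19.3 + 171.29 = 190.59 °C

T = 191 °C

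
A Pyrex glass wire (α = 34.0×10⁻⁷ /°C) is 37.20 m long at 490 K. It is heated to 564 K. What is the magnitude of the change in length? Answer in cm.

ΔL = 0.936 cm

|ΔT| = |564 − 490| = 74 K
ΔL = αL₀ΔT = (34.0×10⁻⁷)(37.20)(74) = 9.36×10⁻³ m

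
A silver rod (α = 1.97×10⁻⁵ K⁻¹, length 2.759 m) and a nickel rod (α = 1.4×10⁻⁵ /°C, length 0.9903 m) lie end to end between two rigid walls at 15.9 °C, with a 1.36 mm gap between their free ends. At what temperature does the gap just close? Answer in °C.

T = 35.8 °C

Gap closes when ΔL₁ + ΔL₂ = 1.36 mm = 1.36×10⁻³ m
(α₁L₁ + α₂L₂)ΔT = g
α₁L₁ + α₂L₂ = 1.97×10⁻⁵×2.759 + 1.4×10⁻⁵×0.9903 = 6.82165×10⁻⁵ m/K
ΔT = 1.36×10⁻³ / 6.82165×10⁻⁵ = 19.937 K
T = 15.9 + 19.937 = 35.837 °C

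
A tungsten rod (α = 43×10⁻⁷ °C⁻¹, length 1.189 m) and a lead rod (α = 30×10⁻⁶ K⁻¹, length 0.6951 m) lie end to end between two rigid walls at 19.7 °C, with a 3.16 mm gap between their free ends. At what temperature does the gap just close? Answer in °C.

T = 141 °C

α₁L₁ = 5.1127×10⁻⁶ m/K, α₂L₂ = 2.0853×10⁻⁵ m/K → total 2.59657×10⁻⁵ m/K
ΔT = g/(α₁L₁+α₂L₂) = 3.16×10⁻³ / 2.59657×10⁻⁵ = 121.70 K
T = 19.7 + 121.70 = 141.40 °C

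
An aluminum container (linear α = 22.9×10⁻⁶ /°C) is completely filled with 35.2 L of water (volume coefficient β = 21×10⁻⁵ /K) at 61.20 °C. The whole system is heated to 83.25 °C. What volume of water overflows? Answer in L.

The container also expands: β_container ≈ 3α = 6.87×10⁻⁵ /K
Net overflow = V₀(β_liq − 3α_cont)ΔT
β − 3α = 2.10×10⁻⁴ − 6.87×10⁻⁵ = 1.413×10⁻⁴ /K; ΔT = 22.05 K
ΔV = 35.2 × 1.413×10⁻⁴ × 22.05 = 0.110 L

0.110 L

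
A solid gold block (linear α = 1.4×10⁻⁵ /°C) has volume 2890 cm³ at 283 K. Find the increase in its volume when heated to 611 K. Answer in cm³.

ΔV = 39.8 cm³

Isotropic solid: β ≈ 3α = 4.2×10⁻⁵ /K; ΔT = 328 K
ΔV = 3αV₀ΔT = 3(1.4×10⁻⁵)(2890)(328) = 39.8 cm³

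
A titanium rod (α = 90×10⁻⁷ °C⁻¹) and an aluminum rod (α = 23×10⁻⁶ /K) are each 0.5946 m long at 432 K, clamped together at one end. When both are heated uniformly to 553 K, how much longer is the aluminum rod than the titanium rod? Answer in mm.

ΔT = 121 K
titanium: ΔL = 90×10⁻⁷ × 0.5946 m × 121 = 6.4752×10⁻⁴ m = 0.64752 mm
aluminum: ΔL = 23×10⁻⁶ × 0.5946 m × 121 = 1.6548×10⁻³ m = 1.6548 mm
difference = 1.6548 − 0.64752 = 1.00728 mm

1.01 mm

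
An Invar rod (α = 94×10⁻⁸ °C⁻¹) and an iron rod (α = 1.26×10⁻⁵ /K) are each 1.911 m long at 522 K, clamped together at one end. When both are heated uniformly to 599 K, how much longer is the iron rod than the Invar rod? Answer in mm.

ΔT = 77 K
Invar: ΔL = 94×10⁻⁸ × 1.911 m × 77 = 1.3832×10⁻⁴ m = 0.13832 mm
iron: ΔL = 1.26×10⁻⁵ × 1.911 m × 77 = 1.8541×10⁻³ m = 1.8541 mm
difference = 1.8541 − 0.13832 = 1.71578 mm

1.72 mm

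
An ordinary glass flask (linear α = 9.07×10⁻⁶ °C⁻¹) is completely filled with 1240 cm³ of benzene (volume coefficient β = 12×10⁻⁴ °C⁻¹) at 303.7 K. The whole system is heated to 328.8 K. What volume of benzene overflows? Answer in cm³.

The flask also expands: β_container ≈ 3α = 2.721×10⁻⁵ /K
Net overflow = V₀(β_liq − 3α_cont)ΔT
β − 3α = 1.20×10⁻³ − 2.721×10⁻⁵ = 1.17279×10⁻³ /K; ΔT = 25.1 K
ΔV = 1240 × 1.17279×10⁻³ × 25.1 = 36.5 cm³

36.5 cm³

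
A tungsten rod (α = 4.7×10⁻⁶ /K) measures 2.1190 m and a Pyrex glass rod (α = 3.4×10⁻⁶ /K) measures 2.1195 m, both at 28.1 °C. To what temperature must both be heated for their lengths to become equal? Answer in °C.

T = 209.7 °C

Equal length when α₁L₁ΔT − α₂L₂ΔT = L₂ − L₁ = 5.00×10⁻⁴ m
α₁L₁ = 9.9593×10⁻⁶, α₂L₂ = 7.2063×10⁻⁶ → Δ(αL) = 2.753×10⁻⁶ m/K
ΔT = 5.00×10⁻⁴ / 2.753×10⁻⁶ = 181.620 K, so T = 28.1 + 181.620 = 209.720 °C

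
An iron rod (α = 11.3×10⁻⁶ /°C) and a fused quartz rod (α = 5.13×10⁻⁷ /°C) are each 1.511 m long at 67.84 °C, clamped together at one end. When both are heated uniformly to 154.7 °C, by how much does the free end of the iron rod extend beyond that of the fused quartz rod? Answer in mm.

1.42 mm

ΔT = 86.86 K
iron: ΔL = 11.3×10⁻⁶ × 1.511 m × 86.86 = 1.4831×10⁻³ m = 1.4831 mm
fused quartz: ΔL = 5.13×10⁻⁷ × 1.511 m × 86.86 = 6.7329×10⁻⁵ m = 0.067329 mm
difference = 1.4831 − 0.067329 = 1.415771 mm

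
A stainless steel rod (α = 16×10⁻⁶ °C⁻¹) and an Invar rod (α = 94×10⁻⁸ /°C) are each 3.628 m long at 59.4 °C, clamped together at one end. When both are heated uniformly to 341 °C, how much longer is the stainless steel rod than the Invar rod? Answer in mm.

ΔT = 281.6 K
stainless steel: ΔL = 16×10⁻⁶ × 3.628 m × 281.6 = 1.6346×10⁻² m = 16.346 mm
Invar: ΔL = 94×10⁻⁸ × 3.628 m × 281.6 = 9.6035×10⁻⁴ m = 0.96035 mm
difference = 16.346 − 0.96035 = 15.38565 mm

15.4 mm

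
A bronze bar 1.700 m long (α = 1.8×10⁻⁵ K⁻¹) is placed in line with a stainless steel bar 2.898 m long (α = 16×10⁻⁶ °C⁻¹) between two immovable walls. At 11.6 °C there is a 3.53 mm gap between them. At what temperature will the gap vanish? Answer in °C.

T = 57.5 °C

α₁L₁ = 3.060×10⁻⁵ m/K, α₂L₂ = 4.6368×10⁻⁵ m/K → total 7.6968×10⁻⁵ m/K
ΔT = g/(α₁L₁+α₂L₂) = 3.53×10⁻³ / 7.6968×10⁻⁵ = 45.863 K
T = 11.6 + 45.863 = 57.463 °C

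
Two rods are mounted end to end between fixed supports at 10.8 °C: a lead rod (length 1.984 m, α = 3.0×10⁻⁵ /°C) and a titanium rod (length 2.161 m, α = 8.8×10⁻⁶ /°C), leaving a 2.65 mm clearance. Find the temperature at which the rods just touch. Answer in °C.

T = 44.5 °C

Gap closes when ΔL₁ + ΔL₂ = 2.65 mm = 2.65×10⁻³ m
(α₁L₁ + α₂L₂)ΔT = g
α₁L₁ + α₂L₂ = 3.0×10⁻⁵×1.984 + 8.8×10⁻⁶×2.161 = 7.85368×10⁻⁵ m/K
ΔT = 2.65×10⁻³ / 7.85368×10⁻⁵ = 33.742 K
T = 10.8 + 33.742 = 44.542 °C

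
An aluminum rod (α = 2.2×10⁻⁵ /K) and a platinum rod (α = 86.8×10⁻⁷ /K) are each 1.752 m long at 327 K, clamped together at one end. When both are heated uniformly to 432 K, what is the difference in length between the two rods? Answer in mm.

ΔT = 105 K
aluminum: ΔL = 2.2×10⁻⁵ × 1.752 m × 105 = 4.0471×10⁻³ m = 4.0471 mm
platinum: ΔL = 86.8×10⁻⁷ × 1.752 m × 105 = 1.5968×10⁻³ m = 1.5968 mm
difference = 4.0471 − 1.5968 = 2.4503 mm

2.45 mm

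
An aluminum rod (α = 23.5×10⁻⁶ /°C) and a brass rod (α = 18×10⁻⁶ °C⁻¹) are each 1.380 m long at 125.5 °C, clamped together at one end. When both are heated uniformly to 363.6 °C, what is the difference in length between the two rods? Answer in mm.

ΔT = 238.1 K
aluminum: ΔL = 23.5×10⁻⁶ × 1.380 m × 238.1 = 7.7216×10⁻³ m = 7.7216 mm
brass: ΔL = 18×10⁻⁶ × 1.380 m × 238.1 = 5.9144×10⁻³ m = 5.9144 mm
difference = 7.7216 − 5.9144 = 1.8072 mm

1.81 mm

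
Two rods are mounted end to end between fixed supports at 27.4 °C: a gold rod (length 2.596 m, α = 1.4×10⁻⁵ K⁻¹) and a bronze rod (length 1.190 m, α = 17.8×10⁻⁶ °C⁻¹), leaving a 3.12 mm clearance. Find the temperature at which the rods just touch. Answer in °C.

T = 81.6 °C

Gap closes when ΔL₁ + ΔL₂ = 3.12 mm = 3.12×10⁻³ m
(α₁L₁ + α₂L₂)ΔT = g
α₁L₁ + α₂L₂ = 1.4×10⁻⁵×2.596 + 17.8×10⁻⁶×1.190 = 5.7526×10⁻⁵ m/K
ΔT = 3.12×10⁻³ / 5.7526×10⁻⁵ = 54.236 K
T = 27.4 + 54.236 = 81.636 °C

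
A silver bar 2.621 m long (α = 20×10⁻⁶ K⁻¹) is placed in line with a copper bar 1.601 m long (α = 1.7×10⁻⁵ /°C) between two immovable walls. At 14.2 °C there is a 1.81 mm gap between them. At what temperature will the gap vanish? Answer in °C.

Gap closes when ΔL₁ + ΔL₂ = 1.81 mm = 1.81×10⁻³ m
(α₁L₁ + α₂L₂)ΔT = g
α₁L₁ + α₂L₂ = 20×10⁻⁶×2.621 + 1.7×10⁻⁵×1.601 = 7.9637×10⁻⁵ m/K
ΔT = 1.81×10⁻³ / 7.9637×10⁻⁵ = 22.728 K
T = 14.2 + 22.728 = 36.928 °C

T = 36.9 °C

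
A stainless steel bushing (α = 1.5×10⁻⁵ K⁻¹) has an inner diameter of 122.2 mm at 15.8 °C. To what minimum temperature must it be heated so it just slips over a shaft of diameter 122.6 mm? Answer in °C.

Required Δd = 122.6 − 122.2 = 0.4 mm
Δd = αd₀ΔT ⇒ ΔT = Δd/(αd₀) = 0.4 / (1.5×10⁻⁵ × 122.2) = 218.22 K
T_min = 15.8 + 218.22 = 234.02 °C

T = 234 °C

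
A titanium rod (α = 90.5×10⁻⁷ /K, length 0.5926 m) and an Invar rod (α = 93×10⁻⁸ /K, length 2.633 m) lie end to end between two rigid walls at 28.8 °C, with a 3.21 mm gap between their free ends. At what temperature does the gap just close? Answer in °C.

T = 440 °C

α₁L₁ = 5.36303×10⁻⁶ m/K, α₂L₂ = 2.44869×10⁻⁶ m/K → total 7.81172×10⁻⁶ m/K
ΔT = g/(α₁L₁+α₂L₂) = 3.21×10⁻³ / 7.81172×10⁻⁶ = 410.92 K
T = 28.8 + 410.92 = 439.72 °C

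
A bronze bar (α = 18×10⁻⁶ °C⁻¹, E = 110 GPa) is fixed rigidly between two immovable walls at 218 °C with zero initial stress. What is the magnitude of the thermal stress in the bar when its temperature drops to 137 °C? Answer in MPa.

Fully constrained: the free strain ε = αΔT is blocked, so σ = Eε = EαΔT.
|ΔT| = 81 K
σ = 110×10⁹ × 18×10⁻⁶ × 81 = 1.60×10⁸ Pa

σ = 160 MPa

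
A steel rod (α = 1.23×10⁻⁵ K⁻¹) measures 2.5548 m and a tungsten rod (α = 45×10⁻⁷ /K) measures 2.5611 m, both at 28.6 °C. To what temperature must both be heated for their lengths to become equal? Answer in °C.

Equal length when α₁L₁ΔT − α₂L₂ΔT = L₂ − L₁ = 6.30×10⁻³ m
α₁L₁ = 3.142404×10⁻⁵, α₂L₂ = 1.152495×10⁻⁵ → Δ(αL) = 1.989909×10⁻⁵ m/K
ΔT = 6.30×10⁻³ / 1.989909×10⁻⁵ = 316.597 K, so T = 28.6 + 316.597 = 345.197 °C

T = 345.2 °C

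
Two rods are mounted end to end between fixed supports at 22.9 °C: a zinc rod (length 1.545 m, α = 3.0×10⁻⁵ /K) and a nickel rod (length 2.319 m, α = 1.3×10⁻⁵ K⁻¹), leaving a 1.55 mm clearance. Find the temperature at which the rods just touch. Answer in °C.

T = 43.2 °C

Gap closes when ΔL₁ + ΔL₂ = 1.55 mm = 1.55×10⁻³ m
(α₁L₁ + α₂L₂)ΔT = g
α₁L₁ + α₂L₂ = 3.0×10⁻⁵×1.545 + 1.3×10⁻⁵×2.319 = 7.6497×10⁻⁵ m/K
ΔT = 1.55×10⁻³ / 7.6497×10⁻⁵ = 20.262 K
T = 22.9 + 20.262 = 43.162 °C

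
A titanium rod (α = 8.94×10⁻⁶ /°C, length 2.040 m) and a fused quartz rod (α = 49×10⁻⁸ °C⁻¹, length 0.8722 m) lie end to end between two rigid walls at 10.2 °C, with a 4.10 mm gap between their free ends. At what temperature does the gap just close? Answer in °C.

T = 230 °C

α₁L₁ = 1.82376×10⁻⁵ m/K, α₂L₂ = 4.27378×10⁻⁷ m/K → total 1.8664978×10⁻⁵ m/K
ΔT = g/(α₁L₁+α₂L₂) = 4.10×10⁻³ / 1.8664978×10⁻⁵ = 219.66 K
T = 10.2 + 219.66 = 229.86 °C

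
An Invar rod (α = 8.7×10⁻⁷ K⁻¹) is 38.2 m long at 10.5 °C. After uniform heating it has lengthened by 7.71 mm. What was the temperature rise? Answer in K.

ΔT = 232 K

ΔL = αL₀ΔT ⇒ ΔT = ΔL / (αL₀)
ΔT = 7.71×10⁻³ m / (8.7×10⁻⁷ × 38.2 m) = 231.99 K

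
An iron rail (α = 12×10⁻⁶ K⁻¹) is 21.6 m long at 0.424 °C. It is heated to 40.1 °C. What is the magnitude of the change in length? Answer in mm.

ΔL = 10.3 mm

|ΔT| = |40.1 − 0.424| = 39.676 K
ΔL = αL₀ΔT = (12×10⁻⁶)(21.6)(39.676) = 1.03×10⁻² m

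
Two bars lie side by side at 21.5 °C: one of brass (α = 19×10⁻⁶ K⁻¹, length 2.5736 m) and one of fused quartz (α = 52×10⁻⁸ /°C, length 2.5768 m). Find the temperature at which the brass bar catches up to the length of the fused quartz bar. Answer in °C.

Equal length when α₁L₁ΔT − α₂L₂ΔT = L₂ − L₁ = 3.20×10⁻³ m
α₁L₁ = 4.88984×10⁻⁵, α₂L₂ = 1.339936×10⁻⁶ → Δ(αL) = 4.7558464×10⁻⁵ m/K
ΔT = 3.20×10⁻³ / 4.7558464×10⁻⁵ = 67.2856 K, so T = 21.5 + 67.2856 = 88.7856 °C

T = 88.79 °C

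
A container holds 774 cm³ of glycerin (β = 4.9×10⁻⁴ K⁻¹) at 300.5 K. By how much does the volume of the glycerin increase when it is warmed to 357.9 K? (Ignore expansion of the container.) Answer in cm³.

ΔV = 21.8 cm³

|ΔT| = |357.9 − 300.5| = 57.4 K
ΔV = βV₀ΔT = (4.9×10⁻⁴)(774)(57.4) = 21.8 cm³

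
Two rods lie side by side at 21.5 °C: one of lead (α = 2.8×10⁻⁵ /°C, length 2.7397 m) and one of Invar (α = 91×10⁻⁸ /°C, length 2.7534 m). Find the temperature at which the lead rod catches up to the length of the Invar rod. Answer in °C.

T = 206.1 °C

L₁(1 + α₁ΔT) = L₂(1 + α₂ΔT) ⇒ ΔT = (L₂ − L₁)/(α₁L₁ − α₂L₂)
L₂ − L₁ = 2.7534 − 2.7397 = 1.37×10⁻² m
α₁L₁ − α₂L₂ = 2.8×10⁻⁵×2.7397 − 91×10⁻⁸×2.7534 = 7.4206006×10⁻⁵ m/K
ΔT = 1.37×10⁻² / 7.4206006×10⁻⁵ = 184.621 K
T = 21.5 + 184.621 = 206.121 °C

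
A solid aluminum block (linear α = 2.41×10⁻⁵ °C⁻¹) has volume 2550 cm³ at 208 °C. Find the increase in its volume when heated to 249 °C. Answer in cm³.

Isotropic solid: β ≈ 3α = 7.2×10⁻⁵ /K; ΔT = 41 K
ΔV = 3αV₀ΔT = 3(2.41×10⁻⁵)(2550)(41) = 7.56 cm³

ΔV = 7.56 cm³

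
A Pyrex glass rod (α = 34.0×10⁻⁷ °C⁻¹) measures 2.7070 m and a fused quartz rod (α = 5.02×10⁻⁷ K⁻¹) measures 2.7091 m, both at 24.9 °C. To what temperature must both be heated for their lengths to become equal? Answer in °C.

T = 292.6 °C

L₁(1 + α₁ΔT) = L₂(1 + α₂ΔT) ⇒ ΔT = (L₂ − L₁)/(α₁L₁ − α₂L₂)
L₂ − L₁ = 2.7091 − 2.7070 = 2.10×10⁻³ m
α₁L₁ − α₂L₂ = 34.0×10⁻⁷×2.7070 − 5.02×10⁻⁷×2.7091 = 7.8438318×10⁻⁶ m/K
ΔT = 2.10×10⁻³ / 7.8438318×10⁻⁶ = 267.726 K
T = 24.9 + 267.726 = 292.626 °C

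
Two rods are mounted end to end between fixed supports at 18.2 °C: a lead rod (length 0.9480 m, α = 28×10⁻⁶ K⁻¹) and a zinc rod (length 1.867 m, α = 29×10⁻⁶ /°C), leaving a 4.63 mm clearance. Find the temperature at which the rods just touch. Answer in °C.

α₁L₁ = 2.6544×10⁻⁵ m/K, α₂L₂ = 5.4143×10⁻⁵ m/K → total 8.0687×10⁻⁵ m/K
ΔT = g/(α₁L₁+α₂L₂) = 4.63×10⁻³ / 8.0687×10⁻⁵ = 57.382 K
T = 18.2 + 57.382 = 75.582 °C

T = 75.6 °C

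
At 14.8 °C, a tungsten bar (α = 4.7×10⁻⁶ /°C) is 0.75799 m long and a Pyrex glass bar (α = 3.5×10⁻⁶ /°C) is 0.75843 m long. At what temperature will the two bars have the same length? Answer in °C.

L₁(1 + α₁ΔT) = L₂(1 + α₂ΔT) ⇒ ΔT = (L₂ − L₁)/(α₁L₁ − α₂L₂)
L₂ − L₁ = 0.75843 − 0.75799 = 4.40×10⁻⁴ m
α₁L₁ − α₂L₂ = 4.7×10⁻⁶×0.75799 − 3.5×10⁻⁶×0.75843 = 9.08048×10⁻⁷ m/K
ΔT = 4.40×10⁻⁴ / 9.08048×10⁻⁷ = 484.556 K
T = 14.8 + 484.556 = 499.356 °C

T = 499.4 °C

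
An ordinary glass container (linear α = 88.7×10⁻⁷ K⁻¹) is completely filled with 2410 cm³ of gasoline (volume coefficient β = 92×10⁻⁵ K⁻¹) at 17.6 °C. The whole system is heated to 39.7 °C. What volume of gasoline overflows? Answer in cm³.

The container also expands: β_container ≈ 3α = 2.661×10⁻⁵ /K
Net overflow = V₀(β_liq − 3α_cont)ΔT
β − 3α = 9.20×10⁻⁴ − 2.661×10⁻⁵ = 8.9339×10⁻⁴ /K; ΔT = 22.1 K
ΔV = 2410 × 8.9339×10⁻⁴ × 22.1 = 47.6 cm³

47.6 cm³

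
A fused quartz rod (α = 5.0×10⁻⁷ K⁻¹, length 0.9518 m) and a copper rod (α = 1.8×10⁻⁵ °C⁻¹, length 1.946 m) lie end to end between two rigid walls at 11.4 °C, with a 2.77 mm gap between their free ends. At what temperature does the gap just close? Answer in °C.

T = 89.4 °C

Gap closes when ΔL₁ + ΔL₂ = 2.77 mm = 2.77×10⁻³ m
(α₁L₁ + α₂L₂)ΔT = g
α₁L₁ + α₂L₂ = 5.0×10⁻⁷×0.9518 + 1.8×10⁻⁵×1.946 = 3.55039×10⁻⁵ m/K
ΔT = 2.77×10⁻³ / 3.55039×10⁻⁵ = 78.020 K
T = 11.4 + 78.020 = 89.420 °C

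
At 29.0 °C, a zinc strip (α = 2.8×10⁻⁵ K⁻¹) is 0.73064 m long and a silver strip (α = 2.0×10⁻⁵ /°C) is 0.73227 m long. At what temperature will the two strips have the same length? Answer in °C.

L₁(1 + α₁ΔT) = L₂(1 + α₂ΔT) ⇒ ΔT = (L₂ − L₁)/(α₁L₁ − α₂L₂)
L₂ − L₁ = 0.73227 − 0.73064 = 1.63×10⁻³ m
α₁L₁ − α₂L₂ = 2.8×10⁻⁵×0.73064 − 2.0×10⁻⁵×0.73227 = 5.81252×10⁻⁶ m/K
ΔT = 1.63×10⁻³ / 5.81252×10⁻⁶ = 280.429 K
T = 29.0 + 280.429 = 309.429 °C

T = 309.4 °C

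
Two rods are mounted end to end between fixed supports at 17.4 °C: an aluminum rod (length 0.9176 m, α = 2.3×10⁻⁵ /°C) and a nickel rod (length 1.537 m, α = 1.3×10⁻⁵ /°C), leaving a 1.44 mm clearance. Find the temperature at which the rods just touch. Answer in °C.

α₁L₁ = 2.11048×10⁻⁵ m/K, α₂L₂ = 1.9981×10⁻⁵ m/K → total 4.10858×10⁻⁵ m/K
ΔT = g/(α₁L₁+α₂L₂) = 1.44×10⁻³ / 4.10858×10⁻⁵ = 35.049 K
T = 17.4 + 35.049 = 52.449 °C

T = 52.4 °C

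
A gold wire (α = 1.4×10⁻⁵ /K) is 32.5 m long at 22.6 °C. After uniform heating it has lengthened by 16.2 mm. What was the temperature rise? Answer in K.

ΔL = αL₀ΔT ⇒ ΔT = ΔL / (αL₀)
ΔT = 16.2×10⁻³ m / (1.4×10⁻⁵ × 32.5 m) = 35.604 K

ΔT = 35.6 K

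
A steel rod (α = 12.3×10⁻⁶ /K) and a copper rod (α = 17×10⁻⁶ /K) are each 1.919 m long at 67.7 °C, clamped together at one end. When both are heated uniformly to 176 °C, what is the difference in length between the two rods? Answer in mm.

0.977 mm

ΔT = 108.3 K
steel: ΔL = 12.3×10⁻⁶ × 1.919 m × 108.3 = 2.5563×10⁻³ m = 2.5563 mm
copper: ΔL = 17×10⁻⁶ × 1.919 m × 108.3 = 3.5331×10⁻³ m = 3.5331 mm
difference = 3.5331 − 2.5563 = 0.9768 mm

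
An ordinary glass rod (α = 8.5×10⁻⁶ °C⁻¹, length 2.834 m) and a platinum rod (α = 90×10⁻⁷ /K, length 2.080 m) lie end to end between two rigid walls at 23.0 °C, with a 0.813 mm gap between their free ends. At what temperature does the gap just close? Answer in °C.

Gap closes when ΔL₁ + ΔL₂ = 0.813 mm = 8.13×10⁻⁴ m
(α₁L₁ + α₂L₂)ΔT = g
α₁L₁ + α₂L₂ = 8.5×10⁻⁶×2.834 + 90×10⁻⁷×2.080 = 4.2809×10⁻⁵ m/K
ΔT = 8.13×10⁻⁴ / 4.2809×10⁻⁵ = 18.991 K
T = 23.0 + 18.991 = 41.991 °C

T = 42.0 °C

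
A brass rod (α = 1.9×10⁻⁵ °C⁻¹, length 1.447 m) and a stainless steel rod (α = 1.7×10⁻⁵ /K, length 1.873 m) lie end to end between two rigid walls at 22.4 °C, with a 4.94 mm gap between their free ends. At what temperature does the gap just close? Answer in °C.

T = 106 °C

Gap closes when ΔL₁ + ΔL₂ = 4.94 mm = 4.94×10⁻³ m
(α₁L₁ + α₂L₂)ΔT = g
α₁L₁ + α₂L₂ = 1.9×10⁻⁵×1.447 + 1.7×10⁻⁵×1.873 = 5.9334×10⁻⁵ m/K
ΔT = 4.94×10⁻³ / 5.9334×10⁻⁵ = 83.26 K
T = 22.4 + 83.26 = 105.66 °C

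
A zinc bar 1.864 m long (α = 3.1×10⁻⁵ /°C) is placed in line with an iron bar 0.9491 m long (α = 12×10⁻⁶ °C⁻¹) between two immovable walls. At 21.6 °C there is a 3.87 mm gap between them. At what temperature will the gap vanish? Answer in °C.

T = 77.5 °C

Gap closes when ΔL₁ + ΔL₂ = 3.87 mm = 3.87×10⁻³ m
(α₁L₁ + α₂L₂)ΔT = g
α₁L₁ + α₂L₂ = 3.1×10⁻⁵×1.864 + 12×10⁻⁶×0.9491 = 6.91732×10⁻⁵ m/K
ΔT = 3.87×10⁻³ / 6.91732×10⁻⁵ = 55.947 K
T = 21.6 + 55.947 = 77.547 °C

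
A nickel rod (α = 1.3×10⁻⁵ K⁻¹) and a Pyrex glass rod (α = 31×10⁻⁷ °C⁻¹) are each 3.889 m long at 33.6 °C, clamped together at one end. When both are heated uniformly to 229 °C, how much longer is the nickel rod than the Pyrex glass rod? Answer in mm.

ΔT = 195.4 K
nickel: ΔL = 1.3×10⁻⁵ × 3.889 m × 195.4 = 9.8788×10⁻³ m = 9.8788 mm
Pyrex glass: ΔL = 31×10⁻⁷ × 3.889 m × 195.4 = 2.3557×10⁻³ m = 2.3557 mm
difference = 9.8788 − 2.3557 = 7.5231 mm

7.52 mm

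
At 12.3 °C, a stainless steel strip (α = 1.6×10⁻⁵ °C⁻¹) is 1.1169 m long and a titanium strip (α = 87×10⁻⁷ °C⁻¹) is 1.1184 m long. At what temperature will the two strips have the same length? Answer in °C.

T = 196.6 °C

Equal length when α₁L₁ΔT − α₂L₂ΔT = L₂ − L₁ = 1.50×10⁻³ m
α₁L₁ = 1.78704×10⁻⁵, α₂L₂ = 9.73008×10⁻⁶ → Δ(αL) = 8.14032×10⁻⁶ m/K
ΔT = 1.50×10⁻³ / 8.14032×10⁻⁶ = 184.268 K, so T = 12.3 + 184.268 = 196.568 °C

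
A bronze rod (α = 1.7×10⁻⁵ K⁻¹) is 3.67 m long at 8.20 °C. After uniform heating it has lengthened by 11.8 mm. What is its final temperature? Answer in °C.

T = 197 °C

ΔL = αL₀ΔT ⇒ ΔT = ΔL / (αL₀)
ΔT = 11.8×10⁻³ m / (1.7×10⁻⁵ × 3.67 m) = 189.13 K
T = 8.20 + 189.13 = 197.33 °C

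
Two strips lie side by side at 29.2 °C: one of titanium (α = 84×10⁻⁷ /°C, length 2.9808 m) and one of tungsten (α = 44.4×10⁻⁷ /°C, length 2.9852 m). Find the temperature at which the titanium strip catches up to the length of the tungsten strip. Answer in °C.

T = 402.6 °C

L₁(1 + α₁ΔT) = L₂(1 + α₂ΔT) ⇒ ΔT = (L₂ − L₁)/(α₁L₁ − α₂L₂)
L₂ − L₁ = 2.9852 − 2.9808 = 4.40×10⁻³ m
α₁L₁ − α₂L₂ = 84×10⁻⁷×2.9808 − 44.4×10⁻⁷×2.9852 = 1.1784432×10⁻⁵ m/K
ΔT = 4.40×10⁻³ / 1.1784432×10⁻⁵ = 373.374 K
T = 29.2 + 373.374 = 402.574 °C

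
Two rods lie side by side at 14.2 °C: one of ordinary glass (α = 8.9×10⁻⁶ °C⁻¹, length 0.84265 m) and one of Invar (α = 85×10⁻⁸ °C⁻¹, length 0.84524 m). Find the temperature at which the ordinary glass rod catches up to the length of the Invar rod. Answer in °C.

T = 396.1 °C

Equal length when α₁L₁ΔT − α₂L₂ΔT = L₂ − L₁ = 2.59×10⁻³ m
α₁L₁ = 7.499585×10⁻⁶, α₂L₂ = 7.18454×10⁻⁷ → Δ(αL) = 6.781131×10⁻⁶ m/K
ΔT = 2.59×10⁻³ / 6.781131×10⁻⁶ = 381.942 K, so T = 14.2 + 381.942 = 396.142 °C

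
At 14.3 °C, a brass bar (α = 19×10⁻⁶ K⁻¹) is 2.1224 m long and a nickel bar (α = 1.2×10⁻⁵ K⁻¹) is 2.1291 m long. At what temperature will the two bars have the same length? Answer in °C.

T = 467.7 °C

Equal length when α₁L₁ΔT − α₂L₂ΔT = L₂ − L₁ = 6.70×10⁻³ m
α₁L₁ = 4.03256×10⁻⁵, α₂L₂ = 2.55492×10⁻⁵ → Δ(αL) = 1.47764×10⁻⁵ m/K
ΔT = 6.70×10⁻³ / 1.47764×10⁻⁵ = 453.426 K, so T = 14.3 + 453.426 = 467.726 °C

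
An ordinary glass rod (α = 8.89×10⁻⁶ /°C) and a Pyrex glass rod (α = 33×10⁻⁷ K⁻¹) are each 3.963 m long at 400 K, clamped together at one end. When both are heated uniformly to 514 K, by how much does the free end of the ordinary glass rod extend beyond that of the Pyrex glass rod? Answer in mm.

ΔT = 114 K
ordinary glass: ΔL = 8.89×10⁻⁶ × 3.963 m × 114 = 4.0163×10⁻³ m = 4.0163 mm
Pyrex glass: ΔL = 33×10⁻⁷ × 3.963 m × 114 = 1.4909×10⁻³ m = 1.4909 mm
difference = 4.0163 − 1.4909 = 2.5254 mm

2.53 mm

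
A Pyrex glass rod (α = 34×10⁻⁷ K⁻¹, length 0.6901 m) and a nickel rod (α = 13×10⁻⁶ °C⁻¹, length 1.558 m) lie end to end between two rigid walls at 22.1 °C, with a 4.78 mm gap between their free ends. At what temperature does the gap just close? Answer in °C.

T = 234 °C

α₁L₁ = 2.34634×10⁻⁶ m/K, α₂L₂ = 2.0254×10⁻⁵ m/K → total 2.260034×10⁻⁵ m/K
ΔT = g/(α₁L₁+α₂L₂) = 4.78×10⁻³ / 2.260034×10⁻⁵ = 211.50 K
T = 22.1 + 211.50 = 233.60 °C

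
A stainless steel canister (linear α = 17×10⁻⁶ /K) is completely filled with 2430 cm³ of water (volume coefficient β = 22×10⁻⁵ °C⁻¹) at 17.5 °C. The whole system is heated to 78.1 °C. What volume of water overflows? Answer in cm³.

24.9 cm³

The canister also expands: β_container ≈ 3α = 5.1×10⁻⁵ /K
Net overflow = V₀(β_liq − 3α_cont)ΔT
β − 3α = 2.20×10⁻⁴ − 5.1×10⁻⁵ = 1.69×10⁻⁴ /K; ΔT = 60.6 K
ΔV = 2430 × 1.69×10⁻⁴ × 60.6 = 24.9 cm³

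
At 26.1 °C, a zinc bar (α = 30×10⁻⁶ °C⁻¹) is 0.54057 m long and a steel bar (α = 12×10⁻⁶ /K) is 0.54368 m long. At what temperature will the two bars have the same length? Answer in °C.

L₁(1 + α₁ΔT) = L₂(1 + α₂ΔT) ⇒ ΔT = (L₂ − L₁)/(α₁L₁ − α₂L₂)
L₂ − L₁ = 0.54368 − 0.54057 = 3.11×10⁻³ m
α₁L₁ − α₂L₂ = 30×10⁻⁶×0.54057 − 12×10⁻⁶×0.54368 = 9.69294×10⁻⁶ m/K
ΔT = 3.11×10⁻³ / 9.69294×10⁻⁶ = 320.852 K
T = 26.1 + 320.852 = 346.952 °C

T = 347.0 °C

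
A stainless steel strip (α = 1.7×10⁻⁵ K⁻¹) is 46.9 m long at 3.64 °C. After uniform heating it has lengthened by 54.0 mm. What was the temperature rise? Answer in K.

ΔL = αL₀ΔT ⇒ ΔT = ΔL / (αL₀)
ΔT = 54.0×10⁻³ m / (1.7×10⁻⁵ × 46.9 m) = 67.729 K

ΔT = 67.7 K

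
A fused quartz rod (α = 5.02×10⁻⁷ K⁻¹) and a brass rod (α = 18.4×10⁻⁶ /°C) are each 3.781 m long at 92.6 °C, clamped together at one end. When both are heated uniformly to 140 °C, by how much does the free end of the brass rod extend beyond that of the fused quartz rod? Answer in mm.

ΔT = 47.4 K
fused quartz: ΔL = 5.02×10⁻⁷ × 3.781 m × 47.4 = 8.9968×10⁻⁵ m = 0.089968 mm
brass: ΔL = 18.4×10⁻⁶ × 3.781 m × 47.4 = 3.2976×10⁻³ m = 3.2976 mm
difference = 3.2976 − 0.089968 = 3.207632 mm

3.21 mm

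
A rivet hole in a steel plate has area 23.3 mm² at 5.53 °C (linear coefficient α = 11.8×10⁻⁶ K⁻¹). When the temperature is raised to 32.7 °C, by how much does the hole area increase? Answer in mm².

ΔA = 0.0149 mm²

Area coefficient ≈ 2α; |ΔT| = 27.17 K
ΔA = 2αA₀ΔT = 2(11.8×10⁻⁶)(23.3)(27.17) = 0.0149 mm²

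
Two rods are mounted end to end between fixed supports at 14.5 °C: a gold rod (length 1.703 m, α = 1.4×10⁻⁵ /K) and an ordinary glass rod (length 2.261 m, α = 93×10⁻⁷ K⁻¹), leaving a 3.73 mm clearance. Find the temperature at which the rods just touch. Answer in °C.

T = 97.6 °C

Gap closes when ΔL₁ + ΔL₂ = 3.73 mm = 3.73×10⁻³ m
(α₁L₁ + α₂L₂)ΔT = g
α₁L₁ + α₂L₂ = 1.4×10⁻⁵×1.703 + 93×10⁻⁷×2.261 = 4.48693×10⁻⁵ m/K
ΔT = 3.73×10⁻³ / 4.48693×10⁻⁵ = 83.130 K
T = 14.5 + 83.130 = 97.630 °C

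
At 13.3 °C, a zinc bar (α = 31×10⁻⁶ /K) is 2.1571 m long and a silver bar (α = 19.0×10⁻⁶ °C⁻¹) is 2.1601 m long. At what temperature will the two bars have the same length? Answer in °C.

T = 129.5 °C

L₁(1 + α₁ΔT) = L₂(1 + α₂ΔT) ⇒ ΔT = (L₂ − L₁)/(α₁L₁ − α₂L₂)
L₂ − L₁ = 2.1601 − 2.1571 = 3.00×10⁻³ m
α₁L₁ − α₂L₂ = 31×10⁻⁶×2.1571 − 19.0×10⁻⁶×2.1601 = 2.58282×10⁻⁵ m/K
ΔT = 3.00×10⁻³ / 2.58282×10⁻⁵ = 116.152 K
T = 13.3 + 116.152 = 129.452 °C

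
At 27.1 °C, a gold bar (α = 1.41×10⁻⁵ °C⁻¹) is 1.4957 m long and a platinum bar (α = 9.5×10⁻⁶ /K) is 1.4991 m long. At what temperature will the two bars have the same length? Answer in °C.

T = 523.6 °C

L₁(1 + α₁ΔT) = L₂(1 + α₂ΔT) ⇒ ΔT = (L₂ − L₁)/(α₁L₁ − α₂L₂)
L₂ − L₁ = 1.4991 − 1.4957 = 3.40×10⁻³ m
α₁L₁ − α₂L₂ = 1.41×10⁻⁵×1.4957 − 9.5×10⁻⁶×1.4991 = 6.84792×10⁻⁶ m/K
ΔT = 3.40×10⁻³ / 6.84792×10⁻⁶ = 496.501 K
T = 27.1 + 496.501 = 523.601 °C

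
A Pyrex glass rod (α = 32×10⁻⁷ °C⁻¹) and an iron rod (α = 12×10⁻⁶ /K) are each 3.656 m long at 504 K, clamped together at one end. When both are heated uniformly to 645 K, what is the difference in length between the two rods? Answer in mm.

ΔT = 141 K
Pyrex glass: ΔL = 32×10⁻⁷ × 3.656 m × 141 = 1.6496×10⁻³ m = 1.6496 mm
iron: ΔL = 12×10⁻⁶ × 3.656 m × 141 = 6.1860×10⁻³ m = 6.1860 mm
difference = 6.1860 − 1.6496 = 4.5364 mm

4.54 mm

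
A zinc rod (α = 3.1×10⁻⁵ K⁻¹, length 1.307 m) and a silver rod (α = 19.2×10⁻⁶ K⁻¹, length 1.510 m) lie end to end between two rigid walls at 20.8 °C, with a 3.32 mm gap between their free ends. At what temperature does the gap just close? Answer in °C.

Gap closes when ΔL₁ + ΔL₂ = 3.32 mm = 3.32×10⁻³ m
(α₁L₁ + α₂L₂)ΔT = g
α₁L₁ + α₂L₂ = 3.1×10⁻⁵×1.307 + 19.2×10⁻⁶×1.510 = 6.9509×10⁻⁵ m/K
ΔT = 3.32×10⁻³ / 6.9509×10⁻⁵ = 47.764 K
T = 20.8 + 47.764 = 68.564 °C

T = 68.6 °C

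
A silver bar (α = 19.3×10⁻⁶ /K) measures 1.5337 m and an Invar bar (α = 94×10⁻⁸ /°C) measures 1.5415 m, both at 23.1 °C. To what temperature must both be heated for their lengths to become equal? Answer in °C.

T = 300.2 °C

Equal length when α₁L₁ΔT − α₂L₂ΔT = L₂ − L₁ = 7.80×10⁻³ m
α₁L₁ = 2.960041×10⁻⁵, α₂L₂ = 1.44901×10⁻⁶ → Δ(αL) = 2.81514×10⁻⁵ m/K
ΔT = 7.80×10⁻³ / 2.81514×10⁻⁵ = 277.073 K, so T = 23.1 + 277.073 = 300.173 °C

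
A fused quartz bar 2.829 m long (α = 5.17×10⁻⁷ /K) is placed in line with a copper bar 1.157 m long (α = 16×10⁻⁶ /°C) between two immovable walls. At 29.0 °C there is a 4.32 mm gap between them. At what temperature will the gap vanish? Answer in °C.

Gap closes when ΔL₁ + ΔL₂ = 4.32 mm = 4.32×10⁻³ m
(α₁L₁ + α₂L₂)ΔT = g
α₁L₁ + α₂L₂ = 5.17×10⁻⁷×2.829 + 16×10⁻⁶×1.157 = 1.9974593×10⁻⁵ m/K
ΔT = 4.32×10⁻³ / 1.9974593×10⁻⁵ = 216.27 K
T = 29.0 + 216.27 = 245.27 °C

T = 245 °C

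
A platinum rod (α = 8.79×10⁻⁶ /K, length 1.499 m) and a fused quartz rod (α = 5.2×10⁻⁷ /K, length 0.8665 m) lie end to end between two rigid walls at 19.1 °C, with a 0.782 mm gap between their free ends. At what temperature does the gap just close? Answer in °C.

T = 76.5 °C

Gap closes when ΔL₁ + ΔL₂ = 0.782 mm = 7.82×10⁻⁴ m
(α₁L₁ + α₂L₂)ΔT = g
α₁L₁ + α₂L₂ = 8.79×10⁻⁶×1.499 + 5.2×10⁻⁷×0.8665 = 1.362679×10⁻⁵ m/K
ΔT = 7.82×10⁻⁴ / 1.362679×10⁻⁵ = 57.387 K
T = 19.1 + 57.387 = 76.487 °C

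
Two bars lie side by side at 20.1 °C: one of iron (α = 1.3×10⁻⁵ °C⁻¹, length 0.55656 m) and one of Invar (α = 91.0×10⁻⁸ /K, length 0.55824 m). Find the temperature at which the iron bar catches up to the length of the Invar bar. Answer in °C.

T = 269.8 °C

L₁(1 + α₁ΔT) = L₂(1 + α₂ΔT) ⇒ ΔT = (L₂ − L₁)/(α₁L₁ − α₂L₂)
L₂ − L₁ = 0.55824 − 0.55656 = 1.68×10⁻³ m
α₁L₁ − α₂L₂ = 1.3×10⁻⁵×0.55656 − 91.0×10⁻⁸×0.55824 = 6.7272816×10⁻⁶ m/K
ΔT = 1.68×10⁻³ / 6.7272816×10⁻⁶ = 249.729 K
T = 20.1 + 249.729 = 269.829 °C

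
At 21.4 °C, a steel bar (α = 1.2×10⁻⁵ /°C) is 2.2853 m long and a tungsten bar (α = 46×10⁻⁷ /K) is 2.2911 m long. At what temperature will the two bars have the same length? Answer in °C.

T = 364.9 °C

L₁(1 + α₁ΔT) = L₂(1 + α₂ΔT) ⇒ ΔT = (L₂ − L₁)/(α₁L₁ − α₂L₂)
L₂ − L₁ = 2.2911 − 2.2853 = 5.80×10⁻³ m
α₁L₁ − α₂L₂ = 1.2×10⁻⁵×2.2853 − 46×10⁻⁷×2.2911 = 1.688454×10⁻⁵ m/K
ΔT = 5.80×10⁻³ / 1.688454×10⁻⁵ = 343.510 K
T = 21.4 + 343.510 = 364.910 °C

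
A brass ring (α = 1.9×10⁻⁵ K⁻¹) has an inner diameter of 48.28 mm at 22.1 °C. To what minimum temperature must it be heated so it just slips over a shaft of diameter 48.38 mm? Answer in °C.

T = 131 °C

Required Δd = 48.38 − 48.28 = 0.10 mm
Δd = αd₀ΔT ⇒ ΔT = Δd/(αd₀) = 0.10 / (1.9×10⁻⁵ × 48.28) = 109.01 K
T_min = 22.1 + 109.01 = 131.11 °C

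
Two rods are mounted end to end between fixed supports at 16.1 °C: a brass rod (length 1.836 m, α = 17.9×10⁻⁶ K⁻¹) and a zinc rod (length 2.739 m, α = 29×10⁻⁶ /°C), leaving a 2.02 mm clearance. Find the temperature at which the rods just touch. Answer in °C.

T = 34.1 °C

Gap closes when ΔL₁ + ΔL₂ = 2.02 mm = 2.02×10⁻³ m
(α₁L₁ + α₂L₂)ΔT = g
α₁L₁ + α₂L₂ = 17.9×10⁻⁶×1.836 + 29×10⁻⁶×2.739 = 1.122954×10⁻⁴ m/K
ΔT = 2.02×10⁻³ / 1.122954×10⁻⁴ = 17.988 K
T = 16.1 + 17.988 = 34.088 °C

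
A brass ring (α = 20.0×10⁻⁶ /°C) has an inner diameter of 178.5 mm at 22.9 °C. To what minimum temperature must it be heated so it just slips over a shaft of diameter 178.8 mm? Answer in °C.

T = 107 °C

Required Δd = 178.8 − 178.5 = 0.3 mm
Δd = αd₀ΔT ⇒ ΔT = Δd/(αd₀) = 0.3 / (20.0×10⁻⁶ × 178.5) = 84.03 K
T_min = 22.9 + 84.03 = 106.93 °C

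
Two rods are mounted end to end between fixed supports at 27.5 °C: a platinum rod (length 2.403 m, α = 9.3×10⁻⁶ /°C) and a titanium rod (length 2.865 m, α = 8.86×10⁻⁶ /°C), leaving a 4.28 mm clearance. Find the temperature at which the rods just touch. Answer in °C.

Gap closes when ΔL₁ + ΔL₂ = 4.28 mm = 4.28×10⁻³ m
(α₁L₁ + α₂L₂)ΔT = g
α₁L₁ + α₂L₂ = 9.3×10⁻⁶×2.403 + 8.86×10⁻⁶×2.865 = 4.77318×10⁻⁵ m/K
ΔT = 4.28×10⁻³ / 4.77318×10⁻⁵ = 89.67 K
T = 27.5 + 89.67 = 117.17 °C

T = 117 °C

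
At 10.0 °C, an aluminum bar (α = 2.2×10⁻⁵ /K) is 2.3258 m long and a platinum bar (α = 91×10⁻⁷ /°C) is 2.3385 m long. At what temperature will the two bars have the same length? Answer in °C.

Equal length when α₁L₁ΔT − α₂L₂ΔT = L₂ − L₁ = 1.27×10⁻² m
α₁L₁ = 5.11676×10⁻⁵, α₂L₂ = 2.128035×10⁻⁵ → Δ(αL) = 2.988725×10⁻⁵ m/K
ΔT = 1.27×10⁻² / 2.988725×10⁻⁵ = 424.930 K, so T = 10.0 + 424.930 = 434.930 °C

T = 434.9 °C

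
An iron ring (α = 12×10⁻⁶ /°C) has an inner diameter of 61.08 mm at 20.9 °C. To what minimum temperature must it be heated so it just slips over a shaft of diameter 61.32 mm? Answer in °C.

T = 348 °C

Required Δd = 61.32 − 61.08 = 0.24 mm
Δd = αd₀ΔT ⇒ ΔT = Δd/(αd₀) = 0.24 / (12×10⁻⁶ × 61.08) = 327.44 K
T_min = 20.9 + 327.44 = 348.34 °C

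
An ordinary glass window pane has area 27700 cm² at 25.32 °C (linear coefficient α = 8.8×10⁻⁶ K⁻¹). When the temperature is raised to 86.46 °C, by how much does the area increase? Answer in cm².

Area coefficient ≈ 2α; |ΔT| = 61.14 K
ΔA = 2αA₀ΔT = 2(8.8×10⁻⁶)(27700)(61.14) = 29.8 cm²

ΔA = 29.8 cm²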